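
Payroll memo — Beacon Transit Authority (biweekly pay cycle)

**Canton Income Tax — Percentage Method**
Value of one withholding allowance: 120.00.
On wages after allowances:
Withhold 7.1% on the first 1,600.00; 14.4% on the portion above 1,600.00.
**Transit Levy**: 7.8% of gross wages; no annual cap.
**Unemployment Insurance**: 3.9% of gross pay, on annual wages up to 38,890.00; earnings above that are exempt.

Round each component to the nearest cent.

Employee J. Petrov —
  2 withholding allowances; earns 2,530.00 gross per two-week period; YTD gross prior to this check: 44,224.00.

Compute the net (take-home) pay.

Canton Income Tax: taxable = 2,530.00 − 2×120.00 = 2,290.00
  113.60 + 14.4% × (2,290.00 − 1,600.00) = 113.60 + 14.4% × 690.00 = 212.96
Transit Levy: 7.8% × 2,530.00 = 197.34
Unemployment Insurance: YTD 44,224.00 ≥ cap 38,890.00 → 0.00
Total withheld: 212.96 + 197.34 + 0.00 = 410.30
Net pay: 2,530.00 − 410.30 = 2,119.70

2,119.70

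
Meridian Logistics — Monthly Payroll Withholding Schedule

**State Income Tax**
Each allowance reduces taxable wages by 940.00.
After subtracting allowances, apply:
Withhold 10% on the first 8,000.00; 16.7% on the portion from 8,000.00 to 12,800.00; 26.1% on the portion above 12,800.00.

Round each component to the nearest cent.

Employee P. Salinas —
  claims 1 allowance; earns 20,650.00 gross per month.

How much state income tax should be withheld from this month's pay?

State Income Tax: taxable = 20,650.00 − 1×940.00 = 19,710.00
  1,601.60 + 26.1% × (19,710.00 − 12,800.00) = 1,601.60 + 26.1% × 6,910.00 = 3,405.11

3,405.11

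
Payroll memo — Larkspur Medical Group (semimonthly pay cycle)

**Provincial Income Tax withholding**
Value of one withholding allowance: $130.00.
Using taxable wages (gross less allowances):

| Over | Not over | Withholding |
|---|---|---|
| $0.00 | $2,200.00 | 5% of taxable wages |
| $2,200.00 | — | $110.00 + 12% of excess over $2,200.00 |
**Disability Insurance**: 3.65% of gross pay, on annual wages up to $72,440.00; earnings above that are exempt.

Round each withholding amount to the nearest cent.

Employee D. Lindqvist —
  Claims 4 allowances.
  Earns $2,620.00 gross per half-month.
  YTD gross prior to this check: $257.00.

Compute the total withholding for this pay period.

$200.63

Provincial Income Tax: taxable = $2,620.00 − 4×$130.00 = $2,100.00
  5% × $2,100.00 = $105.00
Disability Insurance: 3.65% × $2,620.00 = $95.63
Total: $105.00 + $95.63 = $200.63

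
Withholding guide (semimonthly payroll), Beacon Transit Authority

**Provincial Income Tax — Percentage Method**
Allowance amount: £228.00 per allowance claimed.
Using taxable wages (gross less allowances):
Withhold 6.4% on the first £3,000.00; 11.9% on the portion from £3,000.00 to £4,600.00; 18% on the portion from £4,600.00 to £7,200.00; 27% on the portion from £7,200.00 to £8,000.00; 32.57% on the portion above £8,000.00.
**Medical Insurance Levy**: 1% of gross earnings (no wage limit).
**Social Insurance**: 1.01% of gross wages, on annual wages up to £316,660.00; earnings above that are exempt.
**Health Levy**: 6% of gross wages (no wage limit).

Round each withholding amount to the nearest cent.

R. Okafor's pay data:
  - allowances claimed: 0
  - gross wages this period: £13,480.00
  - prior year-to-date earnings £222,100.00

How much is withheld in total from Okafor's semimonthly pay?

Provincial Income Tax: taxable = £13,480.00
  £1,066.40 + 32.57% × (£13,480.00 − £8,000.00) = £1,066.40 + 32.57% × £5,480.00 = £2,851.24
Medical Insurance Levy: 1% × £13,480.00 = £134.80
Social Insurance: 1.01% × £13,480.00 = £136.15
Health Levy: 6% × £13,480.00 = £808.80
Total: £2,851.24 + £134.80 + £136.15 + £808.80 = £3,930.99

£3,930.99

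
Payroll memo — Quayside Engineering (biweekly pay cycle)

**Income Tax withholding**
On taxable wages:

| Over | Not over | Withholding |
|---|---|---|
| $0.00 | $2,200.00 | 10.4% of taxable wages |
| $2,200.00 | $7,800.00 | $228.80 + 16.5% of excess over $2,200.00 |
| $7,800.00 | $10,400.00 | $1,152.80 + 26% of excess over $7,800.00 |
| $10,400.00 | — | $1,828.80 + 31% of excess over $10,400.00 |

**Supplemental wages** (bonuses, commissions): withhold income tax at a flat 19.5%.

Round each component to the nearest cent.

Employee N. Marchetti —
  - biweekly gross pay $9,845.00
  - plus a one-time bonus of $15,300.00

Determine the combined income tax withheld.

Income Tax: taxable = $9,845.00
  $1,152.80 + 26% × ($9,845.00 − $7,800.00) = $1,152.80 + 26% × $2,045.00 = $1,684.50
Supplemental (19.5% flat on bonus): 19.5% × $15,300.00 = $2,983.50
Total income tax: $1,684.50 + $2,983.50 = $4,668.00

$4,668.00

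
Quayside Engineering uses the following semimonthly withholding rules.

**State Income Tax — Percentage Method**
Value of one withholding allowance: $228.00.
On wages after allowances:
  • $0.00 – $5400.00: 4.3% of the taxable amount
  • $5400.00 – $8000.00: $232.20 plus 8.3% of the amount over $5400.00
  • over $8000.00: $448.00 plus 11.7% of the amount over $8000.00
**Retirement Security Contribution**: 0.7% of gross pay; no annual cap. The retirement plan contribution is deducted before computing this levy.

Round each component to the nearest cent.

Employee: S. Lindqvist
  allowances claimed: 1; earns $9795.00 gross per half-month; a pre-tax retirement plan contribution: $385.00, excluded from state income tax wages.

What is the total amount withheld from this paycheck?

$652.16

State Income Tax: taxable = $9795.00 − $385.00 − 1×$228.00 = $9182.00
  $448.00 + 11.7% × ($9182.00 − $8000.00) = $448.00 + 11.7% × $1182.00 = $586.29
Retirement Security Contribution: 0.7% × $9410.00 = $65.87
Total: $586.29 + $65.87 = $652.16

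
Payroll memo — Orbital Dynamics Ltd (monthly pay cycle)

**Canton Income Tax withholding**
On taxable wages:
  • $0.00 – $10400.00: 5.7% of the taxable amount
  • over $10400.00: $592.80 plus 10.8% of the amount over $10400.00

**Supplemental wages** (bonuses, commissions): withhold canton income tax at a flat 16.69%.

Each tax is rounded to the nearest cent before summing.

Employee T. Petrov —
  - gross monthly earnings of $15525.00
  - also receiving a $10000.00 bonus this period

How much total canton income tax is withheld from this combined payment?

$2815.30

Canton Income Tax: taxable = $15525.00
  $592.80 + 10.8% × ($15525.00 − $10400.00) = $592.80 + 10.8% × $5125.00 = $1146.30
Supplemental (16.69% flat on bonus): 16.69% × $10000.00 = $1669.00
Total canton income tax: $1146.30 + $1669.00 = $2815.30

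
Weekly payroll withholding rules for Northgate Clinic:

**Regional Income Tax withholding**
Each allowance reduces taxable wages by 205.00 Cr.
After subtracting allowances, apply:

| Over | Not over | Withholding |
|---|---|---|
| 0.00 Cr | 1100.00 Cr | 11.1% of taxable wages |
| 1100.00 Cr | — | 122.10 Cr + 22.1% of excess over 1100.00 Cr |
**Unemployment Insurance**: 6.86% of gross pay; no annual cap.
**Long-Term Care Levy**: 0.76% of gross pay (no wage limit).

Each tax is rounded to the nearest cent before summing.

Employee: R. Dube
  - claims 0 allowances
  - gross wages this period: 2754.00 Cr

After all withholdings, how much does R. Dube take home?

Regional Income Tax: taxable = 2754.00 Cr
  122.10 Cr + 22.1% × (2754.00 Cr − 1100.00 Cr) = 122.10 Cr + 22.1% × 1654.00 Cr = 487.63 Cr
Unemployment Insurance: 6.86% × 2754.00 Cr = 188.92 Cr
Long-Term Care Levy: 0.76% × 2754.00 Cr = 20.93 Cr
Total withheld: 487.63 Cr + 188.92 Cr + 20.93 Cr = 697.48 Cr
Net pay: 2754.00 Cr − 697.48 Cr = 2056.52 Cr

2056.52 Cr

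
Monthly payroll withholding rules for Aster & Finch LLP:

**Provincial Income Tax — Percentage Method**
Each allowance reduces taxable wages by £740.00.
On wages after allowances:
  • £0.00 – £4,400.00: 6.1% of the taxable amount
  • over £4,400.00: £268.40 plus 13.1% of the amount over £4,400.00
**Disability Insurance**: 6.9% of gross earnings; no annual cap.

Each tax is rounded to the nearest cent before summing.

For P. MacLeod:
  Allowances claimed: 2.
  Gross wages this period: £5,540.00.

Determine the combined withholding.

Provincial Income Tax: taxable = £5,540.00 − 2×£740.00 = £4,060.00
  6.1% × £4,060.00 = £247.66
Disability Insurance: 6.9% × £5,540.00 = £382.26
Total: £247.66 + £382.26 = £629.92

£629.92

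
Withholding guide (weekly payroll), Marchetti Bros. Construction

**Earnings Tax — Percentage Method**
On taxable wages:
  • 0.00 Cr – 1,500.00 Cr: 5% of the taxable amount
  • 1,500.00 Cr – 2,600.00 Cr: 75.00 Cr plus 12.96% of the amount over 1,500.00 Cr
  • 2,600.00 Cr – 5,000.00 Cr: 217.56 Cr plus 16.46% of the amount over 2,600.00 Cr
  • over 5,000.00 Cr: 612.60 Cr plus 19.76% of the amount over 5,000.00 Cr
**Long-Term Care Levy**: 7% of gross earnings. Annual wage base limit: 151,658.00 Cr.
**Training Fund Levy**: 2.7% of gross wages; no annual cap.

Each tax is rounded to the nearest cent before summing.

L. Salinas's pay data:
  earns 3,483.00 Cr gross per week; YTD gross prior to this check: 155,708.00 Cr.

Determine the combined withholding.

Earnings Tax: taxable = 3,483.00 Cr
  217.56 Cr + 16.46% × (3,483.00 Cr − 2,600.00 Cr) = 217.56 Cr + 16.46% × 883.00 Cr = 362.90 Cr
Long-Term Care Levy: YTD 155,708.00 Cr ≥ cap 151,658.00 Cr → 0.00 Cr
Training Fund Levy: 2.7% × 3,483.00 Cr = 94.04 Cr
Total: 362.90 Cr + 0.00 Cr + 94.04 Cr = 456.94 Cr

456.94 Cr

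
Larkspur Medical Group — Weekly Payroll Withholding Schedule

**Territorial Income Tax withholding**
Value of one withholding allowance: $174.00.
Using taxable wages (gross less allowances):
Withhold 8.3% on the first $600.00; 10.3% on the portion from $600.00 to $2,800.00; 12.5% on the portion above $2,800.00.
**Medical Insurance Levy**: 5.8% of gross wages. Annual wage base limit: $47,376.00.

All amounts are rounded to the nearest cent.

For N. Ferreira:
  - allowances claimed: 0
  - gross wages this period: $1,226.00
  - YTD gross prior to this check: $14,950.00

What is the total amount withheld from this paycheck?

Territorial Income Tax: taxable = $1,226.00
  $49.80 + 10.3% × ($1,226.00 − $600.00) = $49.80 + 10.3% × $626.00 = $114.28
Medical Insurance Levy: 5.8% × $1,226.00 = $71.11
Total: $114.28 + $71.11 = $185.39

$185.39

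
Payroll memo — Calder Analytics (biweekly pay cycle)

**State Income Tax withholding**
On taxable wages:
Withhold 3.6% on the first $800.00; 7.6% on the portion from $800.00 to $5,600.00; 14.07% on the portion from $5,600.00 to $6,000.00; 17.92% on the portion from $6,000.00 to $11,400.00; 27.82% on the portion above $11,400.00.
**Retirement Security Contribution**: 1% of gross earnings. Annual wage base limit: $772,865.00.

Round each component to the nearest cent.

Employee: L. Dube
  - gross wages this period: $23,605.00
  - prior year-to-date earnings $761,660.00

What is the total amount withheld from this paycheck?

$4,925.04

State Income Tax: taxable = $23,605.00
  $1,417.56 + 27.82% × ($23,605.00 − $11,400.00) = $1,417.56 + 27.82% × $12,205.00 = $4,812.99
Retirement Security Contribution: cap $772,865.00 − YTD $761,660.00 = $11,205.00 subject; 1% × $11,205.00 = $112.05
Total: $4,812.99 + $112.05 = $4,925.04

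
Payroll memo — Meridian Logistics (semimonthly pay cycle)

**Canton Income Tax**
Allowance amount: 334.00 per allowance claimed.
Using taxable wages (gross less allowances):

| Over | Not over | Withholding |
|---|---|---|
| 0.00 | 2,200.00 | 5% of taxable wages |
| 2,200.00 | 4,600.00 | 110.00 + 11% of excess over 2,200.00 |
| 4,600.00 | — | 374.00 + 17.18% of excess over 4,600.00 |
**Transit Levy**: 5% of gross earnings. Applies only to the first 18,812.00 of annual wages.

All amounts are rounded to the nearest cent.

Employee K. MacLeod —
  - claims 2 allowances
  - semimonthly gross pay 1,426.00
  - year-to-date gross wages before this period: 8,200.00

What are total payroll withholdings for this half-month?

Canton Income Tax: taxable = 1,426.00 − 2×334.00 = 758.00
  5% × 758.00 = 37.90
Transit Levy: 5% × 1,426.00 = 71.30
Total: 37.90 + 71.30 = 109.20

109.20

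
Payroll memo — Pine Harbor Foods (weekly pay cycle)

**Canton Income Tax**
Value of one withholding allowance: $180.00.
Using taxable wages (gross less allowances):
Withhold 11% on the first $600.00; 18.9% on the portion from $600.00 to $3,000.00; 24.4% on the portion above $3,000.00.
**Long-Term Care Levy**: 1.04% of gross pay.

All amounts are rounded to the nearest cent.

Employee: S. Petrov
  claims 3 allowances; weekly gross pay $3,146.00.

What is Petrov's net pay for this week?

$2,668.15

Canton Income Tax: taxable = $3,146.00 − 3×$180.00 = $2,606.00
  $66.00 + 18.9% × ($2,606.00 − $600.00) = $66.00 + 18.9% × $2,006.00 = $445.13
Long-Term Care Levy: 1.04% × $3,146.00 = $32.72
Total withheld: $445.13 + $32.72 = $477.85
Net pay: $3,146.00 − $477.85 = $2,668.15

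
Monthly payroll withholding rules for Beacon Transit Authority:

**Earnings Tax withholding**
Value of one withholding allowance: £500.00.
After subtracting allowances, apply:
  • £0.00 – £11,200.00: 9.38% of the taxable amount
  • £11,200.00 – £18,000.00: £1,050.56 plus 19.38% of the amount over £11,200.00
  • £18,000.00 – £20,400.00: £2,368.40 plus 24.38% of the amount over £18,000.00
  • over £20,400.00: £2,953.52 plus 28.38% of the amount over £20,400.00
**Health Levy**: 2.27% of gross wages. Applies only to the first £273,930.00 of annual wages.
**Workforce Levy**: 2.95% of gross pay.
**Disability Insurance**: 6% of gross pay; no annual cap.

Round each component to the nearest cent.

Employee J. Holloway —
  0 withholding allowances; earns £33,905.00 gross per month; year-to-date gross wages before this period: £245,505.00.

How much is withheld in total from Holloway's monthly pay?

Earnings Tax: taxable = £33,905.00
  £2,953.52 + 28.38% × (£33,905.00 − £20,400.00) = £2,953.52 + 28.38% × £13,505.00 = £6,786.24
Health Levy: cap £273,930.00 − YTD £245,505.00 = £28,425.00 subject; 2.27% × £28,425.00 = £645.25
Workforce Levy: 2.95% × £33,905.00 = £1,000.20
Disability Insurance: 6% × £33,905.00 = £2,034.30
Total: £6,786.24 + £645.25 + £1,000.20 + £2,034.30 = £10,465.99

£10,465.99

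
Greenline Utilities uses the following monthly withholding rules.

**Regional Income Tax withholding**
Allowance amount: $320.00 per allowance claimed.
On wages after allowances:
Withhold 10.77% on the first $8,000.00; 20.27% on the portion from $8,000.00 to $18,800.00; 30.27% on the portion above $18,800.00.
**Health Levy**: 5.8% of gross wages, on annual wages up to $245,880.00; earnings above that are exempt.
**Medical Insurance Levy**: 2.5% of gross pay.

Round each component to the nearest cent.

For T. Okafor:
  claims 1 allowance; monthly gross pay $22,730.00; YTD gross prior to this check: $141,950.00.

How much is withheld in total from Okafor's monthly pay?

$6,030.10

Regional Income Tax: taxable = $22,730.00 − 1×$320.00 = $22,410.00
  $3,050.76 + 30.27% × ($22,410.00 − $18,800.00) = $3,050.76 + 30.27% × $3,610.00 = $4,143.51
Health Levy: 5.8% × $22,730.00 = $1,318.34
Medical Insurance Levy: 2.5% × $22,730.00 = $568.25
Total: $4,143.51 + $1,318.34 + $568.25 = $6,030.10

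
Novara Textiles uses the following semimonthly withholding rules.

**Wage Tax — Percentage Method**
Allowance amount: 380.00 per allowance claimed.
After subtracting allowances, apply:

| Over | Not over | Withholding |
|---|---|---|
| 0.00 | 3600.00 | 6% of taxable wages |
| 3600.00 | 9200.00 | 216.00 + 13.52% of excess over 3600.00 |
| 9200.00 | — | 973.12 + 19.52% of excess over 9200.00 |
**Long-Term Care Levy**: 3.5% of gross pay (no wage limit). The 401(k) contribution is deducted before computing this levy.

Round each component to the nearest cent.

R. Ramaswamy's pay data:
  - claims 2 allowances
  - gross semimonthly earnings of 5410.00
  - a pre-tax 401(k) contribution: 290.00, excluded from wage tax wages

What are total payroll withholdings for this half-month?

497.95

Wage Tax: taxable = 5410.00 − 290.00 − 2×380.00 = 4360.00
  216.00 + 13.52% × (4360.00 − 3600.00) = 216.00 + 13.52% × 760.00 = 318.75
Long-Term Care Levy: 3.5% × 5120.00 = 179.20
Total: 318.75 + 179.20 = 497.95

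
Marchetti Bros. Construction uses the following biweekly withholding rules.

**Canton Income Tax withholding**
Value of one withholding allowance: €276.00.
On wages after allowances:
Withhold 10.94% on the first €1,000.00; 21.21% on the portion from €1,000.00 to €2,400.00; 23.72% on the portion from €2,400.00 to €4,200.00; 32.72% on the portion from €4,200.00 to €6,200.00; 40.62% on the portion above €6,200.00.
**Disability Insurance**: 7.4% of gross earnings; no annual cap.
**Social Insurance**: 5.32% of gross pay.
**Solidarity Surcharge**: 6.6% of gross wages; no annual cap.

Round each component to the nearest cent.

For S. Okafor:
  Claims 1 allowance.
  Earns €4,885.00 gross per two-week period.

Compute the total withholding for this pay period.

€1,910.90

Canton Income Tax: taxable = €4,885.00 − 1×€276.00 = €4,609.00
  €833.30 + 32.72% × (€4,609.00 − €4,200.00) = €833.30 + 32.72% × €409.00 = €967.12
Disability Insurance: 7.4% × €4,885.00 = €361.49
Social Insurance: 5.32% × €4,885.00 = €259.88
Solidarity Surcharge: 6.6% × €4,885.00 = €322.41
Total: €967.12 + €361.49 + €259.88 + €322.41 = €1,910.90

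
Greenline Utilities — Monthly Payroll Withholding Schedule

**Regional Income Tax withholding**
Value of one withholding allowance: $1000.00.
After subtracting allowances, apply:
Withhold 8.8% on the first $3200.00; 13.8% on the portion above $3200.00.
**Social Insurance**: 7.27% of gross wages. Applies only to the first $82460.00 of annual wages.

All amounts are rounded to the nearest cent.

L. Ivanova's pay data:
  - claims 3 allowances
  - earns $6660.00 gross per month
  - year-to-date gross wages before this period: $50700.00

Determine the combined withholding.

Regional Income Tax: taxable = $6660.00 − 3×$1000.00 = $3660.00
  $281.60 + 13.8% × ($3660.00 − $3200.00) = $281.60 + 13.8% × $460.00 = $345.08
Social Insurance: 7.27% × $6660.00 = $484.18
Total: $345.08 + $484.18 = $829.26

$829.26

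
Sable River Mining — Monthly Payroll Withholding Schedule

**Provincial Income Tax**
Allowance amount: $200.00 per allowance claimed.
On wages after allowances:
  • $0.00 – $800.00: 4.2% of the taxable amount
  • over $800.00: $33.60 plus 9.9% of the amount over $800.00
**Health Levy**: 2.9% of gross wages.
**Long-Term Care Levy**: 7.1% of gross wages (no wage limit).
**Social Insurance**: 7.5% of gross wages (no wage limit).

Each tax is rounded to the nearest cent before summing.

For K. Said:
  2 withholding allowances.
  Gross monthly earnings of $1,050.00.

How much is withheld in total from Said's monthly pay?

$211.05

Provincial Income Tax: taxable = $1,050.00 − 2×$200.00 = $650.00
  4.2% × $650.00 = $27.30
Health Levy: 2.9% × $1,050.00 = $30.45
Long-Term Care Levy: 7.1% × $1,050.00 = $74.55
Social Insurance: 7.5% × $1,050.00 = $78.75
Total: $27.30 + $30.45 + $74.55 + $78.75 = $211.05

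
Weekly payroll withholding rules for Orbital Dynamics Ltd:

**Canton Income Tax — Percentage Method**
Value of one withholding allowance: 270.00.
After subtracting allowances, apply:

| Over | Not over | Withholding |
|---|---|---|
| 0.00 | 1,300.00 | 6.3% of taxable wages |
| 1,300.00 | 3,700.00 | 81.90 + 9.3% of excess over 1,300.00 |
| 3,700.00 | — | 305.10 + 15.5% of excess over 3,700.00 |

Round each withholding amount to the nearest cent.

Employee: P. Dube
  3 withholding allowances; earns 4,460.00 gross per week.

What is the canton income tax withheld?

Canton Income Tax: taxable = 4,460.00 − 3×270.00 = 3,650.00
  81.90 + 9.3% × (3,650.00 − 1,300.00) = 81.90 + 9.3% × 2,350.00 = 300.45

300.45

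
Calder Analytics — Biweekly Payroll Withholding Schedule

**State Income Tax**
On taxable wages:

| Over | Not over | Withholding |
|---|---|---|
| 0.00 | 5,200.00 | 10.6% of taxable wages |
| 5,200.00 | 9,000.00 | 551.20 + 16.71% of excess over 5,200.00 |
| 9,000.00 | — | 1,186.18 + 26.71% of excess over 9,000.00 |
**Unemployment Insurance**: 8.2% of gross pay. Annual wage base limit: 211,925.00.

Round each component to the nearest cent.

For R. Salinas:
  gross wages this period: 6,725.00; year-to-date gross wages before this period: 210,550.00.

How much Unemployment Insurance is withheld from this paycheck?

Unemployment Insurance: cap 211,925.00 − YTD 210,550.00 = 1,375.00 subject; 8.2% × 1,375.00 = 112.75

112.75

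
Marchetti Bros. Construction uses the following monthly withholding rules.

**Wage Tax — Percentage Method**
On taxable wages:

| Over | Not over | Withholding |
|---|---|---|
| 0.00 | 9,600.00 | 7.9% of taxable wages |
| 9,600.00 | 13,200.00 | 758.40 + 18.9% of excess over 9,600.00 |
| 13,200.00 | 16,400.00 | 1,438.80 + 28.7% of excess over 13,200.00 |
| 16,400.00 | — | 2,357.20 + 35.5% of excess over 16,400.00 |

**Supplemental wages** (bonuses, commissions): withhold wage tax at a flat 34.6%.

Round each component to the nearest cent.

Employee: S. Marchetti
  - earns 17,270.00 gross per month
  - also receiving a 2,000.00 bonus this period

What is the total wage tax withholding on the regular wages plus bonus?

Wage Tax: taxable = 17,270.00
  2,357.20 + 35.5% × (17,270.00 − 16,400.00) = 2,357.20 + 35.5% × 870.00 = 2,666.05
Supplemental (34.6% flat on bonus): 34.6% × 2,000.00 = 692.00
Total wage tax: 2,666.05 + 692.00 = 3,358.05

3,358.05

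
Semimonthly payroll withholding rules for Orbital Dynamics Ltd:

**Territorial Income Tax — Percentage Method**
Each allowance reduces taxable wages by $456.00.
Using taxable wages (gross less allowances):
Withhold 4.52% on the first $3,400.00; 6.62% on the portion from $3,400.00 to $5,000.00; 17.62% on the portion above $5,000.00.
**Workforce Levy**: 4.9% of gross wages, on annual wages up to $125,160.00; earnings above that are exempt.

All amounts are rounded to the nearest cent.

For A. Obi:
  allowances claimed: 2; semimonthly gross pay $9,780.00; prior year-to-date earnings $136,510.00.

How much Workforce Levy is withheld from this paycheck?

$0.00

Workforce Levy: YTD $136,510.00 ≥ cap $125,160.00 → $0.00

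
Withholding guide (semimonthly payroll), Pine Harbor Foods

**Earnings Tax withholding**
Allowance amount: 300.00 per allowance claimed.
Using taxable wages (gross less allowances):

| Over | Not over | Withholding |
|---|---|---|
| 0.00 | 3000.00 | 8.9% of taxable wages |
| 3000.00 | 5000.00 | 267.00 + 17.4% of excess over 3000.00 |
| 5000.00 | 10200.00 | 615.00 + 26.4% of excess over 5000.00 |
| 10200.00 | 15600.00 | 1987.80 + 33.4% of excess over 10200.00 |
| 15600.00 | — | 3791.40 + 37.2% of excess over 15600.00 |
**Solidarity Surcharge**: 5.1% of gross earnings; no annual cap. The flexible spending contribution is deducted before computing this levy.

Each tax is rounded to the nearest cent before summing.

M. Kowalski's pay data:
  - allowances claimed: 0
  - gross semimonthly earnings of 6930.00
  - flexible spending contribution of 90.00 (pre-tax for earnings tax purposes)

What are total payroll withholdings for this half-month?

Earnings Tax: taxable = 6930.00 − 90.00 = 6840.00
  615.00 + 26.4% × (6840.00 − 5000.00) = 615.00 + 26.4% × 1840.00 = 1100.76
Solidarity Surcharge: 5.1% × 6840.00 = 348.84
Total: 1100.76 + 348.84 = 1449.60

1449.60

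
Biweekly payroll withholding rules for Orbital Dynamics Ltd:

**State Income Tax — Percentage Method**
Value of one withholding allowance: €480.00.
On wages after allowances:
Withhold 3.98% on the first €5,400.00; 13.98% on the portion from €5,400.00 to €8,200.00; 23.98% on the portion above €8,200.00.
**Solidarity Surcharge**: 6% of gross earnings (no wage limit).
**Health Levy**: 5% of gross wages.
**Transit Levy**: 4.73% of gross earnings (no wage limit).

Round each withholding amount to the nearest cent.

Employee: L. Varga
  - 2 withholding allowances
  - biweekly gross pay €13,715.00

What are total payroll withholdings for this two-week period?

State Income Tax: taxable = €13,715.00 − 2×€480.00 = €12,755.00
  €606.36 + 23.98% × (€12,755.00 − €8,200.00) = €606.36 + 23.98% × €4,555.00 = €1,698.65
Solidarity Surcharge: 6% × €13,715.00 = €822.90
Health Levy: 5% × €13,715.00 = €685.75
Transit Levy: 4.73% × €13,715.00 = €648.72
Total: €1,698.65 + €822.90 + €685.75 + €648.72 = €3,856.02

€3,856.02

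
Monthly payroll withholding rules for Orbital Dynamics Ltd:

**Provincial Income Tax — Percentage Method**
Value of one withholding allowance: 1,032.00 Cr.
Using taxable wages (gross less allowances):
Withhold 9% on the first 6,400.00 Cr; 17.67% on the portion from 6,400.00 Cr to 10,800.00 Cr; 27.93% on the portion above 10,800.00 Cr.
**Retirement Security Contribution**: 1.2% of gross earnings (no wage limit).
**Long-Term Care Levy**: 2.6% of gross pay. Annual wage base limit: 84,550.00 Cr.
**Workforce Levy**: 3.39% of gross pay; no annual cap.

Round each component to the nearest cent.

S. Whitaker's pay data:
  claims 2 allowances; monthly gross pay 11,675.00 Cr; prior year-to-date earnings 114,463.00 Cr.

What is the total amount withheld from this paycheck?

Provincial Income Tax: taxable = 11,675.00 Cr − 2×1,032.00 Cr = 9,611.00 Cr
  576.00 Cr + 17.67% × (9,611.00 Cr − 6,400.00 Cr) = 576.00 Cr + 17.67% × 3,211.00 Cr = 1,143.38 Cr
Retirement Security Contribution: 1.2% × 11,675.00 Cr = 140.10 Cr
Long-Term Care Levy: YTD 114,463.00 Cr ≥ cap 84,550.00 Cr → 0.00 Cr
Workforce Levy: 3.39% × 11,675.00 Cr = 395.78 Cr
Total: 1,143.38 Cr + 140.10 Cr + 0.00 Cr + 395.78 Cr = 1,679.26 Cr

1,679.26 Cr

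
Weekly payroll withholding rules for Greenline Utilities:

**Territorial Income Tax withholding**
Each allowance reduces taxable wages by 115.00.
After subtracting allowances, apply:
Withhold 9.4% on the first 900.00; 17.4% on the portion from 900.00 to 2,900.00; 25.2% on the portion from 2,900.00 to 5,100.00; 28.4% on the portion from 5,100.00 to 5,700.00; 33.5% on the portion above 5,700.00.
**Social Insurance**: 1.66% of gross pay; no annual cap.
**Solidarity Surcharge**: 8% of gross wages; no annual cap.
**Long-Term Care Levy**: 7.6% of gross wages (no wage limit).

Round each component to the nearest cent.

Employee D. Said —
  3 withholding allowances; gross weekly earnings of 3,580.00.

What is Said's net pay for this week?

2,445.07

Territorial Income Tax: taxable = 3,580.00 − 3×115.00 = 3,235.00
  432.60 + 25.2% × (3,235.00 − 2,900.00) = 432.60 + 25.2% × 335.00 = 517.02
Social Insurance: 1.66% × 3,580.00 = 59.43
Solidarity Surcharge: 8% × 3,580.00 = 286.40
Long-Term Care Levy: 7.6% × 3,580.00 = 272.08
Total withheld: 517.02 + 59.43 + 286.40 + 272.08 = 1,134.93
Net pay: 3,580.00 − 1,134.93 = 2,445.07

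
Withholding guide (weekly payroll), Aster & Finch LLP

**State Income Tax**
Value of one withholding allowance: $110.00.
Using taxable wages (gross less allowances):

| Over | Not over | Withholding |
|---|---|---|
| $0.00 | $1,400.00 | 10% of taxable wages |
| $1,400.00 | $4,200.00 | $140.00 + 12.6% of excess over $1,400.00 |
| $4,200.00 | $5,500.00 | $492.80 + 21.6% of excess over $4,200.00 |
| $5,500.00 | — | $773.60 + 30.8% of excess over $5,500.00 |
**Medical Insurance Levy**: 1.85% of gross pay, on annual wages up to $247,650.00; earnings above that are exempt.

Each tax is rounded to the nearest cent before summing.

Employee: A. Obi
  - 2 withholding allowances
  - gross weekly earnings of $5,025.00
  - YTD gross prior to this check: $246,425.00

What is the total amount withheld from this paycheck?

$646.14

State Income Tax: taxable = $5,025.00 − 2×$110.00 = $4,805.00
  $492.80 + 21.6% × ($4,805.00 − $4,200.00) = $492.80 + 21.6% × $605.00 = $623.48
Medical Insurance Levy: cap $247,650.00 − YTD $246,425.00 = $1,225.00 subject; 1.85% × $1,225.00 = $22.66
Total: $623.48 + $22.66 = $646.14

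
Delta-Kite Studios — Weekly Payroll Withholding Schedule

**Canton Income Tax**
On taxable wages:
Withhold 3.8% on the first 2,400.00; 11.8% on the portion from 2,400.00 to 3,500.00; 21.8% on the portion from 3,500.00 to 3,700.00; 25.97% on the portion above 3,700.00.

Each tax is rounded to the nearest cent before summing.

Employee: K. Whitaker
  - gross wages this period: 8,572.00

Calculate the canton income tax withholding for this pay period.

Canton Income Tax: taxable = 8,572.00
  264.60 + 25.97% × (8,572.00 − 3,700.00) = 264.60 + 25.97% × 4,872.00 = 1,529.86

1,529.86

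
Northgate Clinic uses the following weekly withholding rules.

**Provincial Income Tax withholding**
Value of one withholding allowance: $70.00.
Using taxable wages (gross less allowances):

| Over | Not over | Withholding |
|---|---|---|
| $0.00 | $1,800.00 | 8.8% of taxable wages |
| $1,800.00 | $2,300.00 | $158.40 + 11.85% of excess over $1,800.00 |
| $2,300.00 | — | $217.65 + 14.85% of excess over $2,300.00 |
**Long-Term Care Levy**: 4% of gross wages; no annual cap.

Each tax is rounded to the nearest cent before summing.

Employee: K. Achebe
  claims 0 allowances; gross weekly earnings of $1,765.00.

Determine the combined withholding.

Provincial Income Tax: taxable = $1,765.00
  8.8% × $1,765.00 = $155.32
Long-Term Care Levy: 4% × $1,765.00 = $70.60
Total: $155.32 + $70.60 = $225.92

$225.92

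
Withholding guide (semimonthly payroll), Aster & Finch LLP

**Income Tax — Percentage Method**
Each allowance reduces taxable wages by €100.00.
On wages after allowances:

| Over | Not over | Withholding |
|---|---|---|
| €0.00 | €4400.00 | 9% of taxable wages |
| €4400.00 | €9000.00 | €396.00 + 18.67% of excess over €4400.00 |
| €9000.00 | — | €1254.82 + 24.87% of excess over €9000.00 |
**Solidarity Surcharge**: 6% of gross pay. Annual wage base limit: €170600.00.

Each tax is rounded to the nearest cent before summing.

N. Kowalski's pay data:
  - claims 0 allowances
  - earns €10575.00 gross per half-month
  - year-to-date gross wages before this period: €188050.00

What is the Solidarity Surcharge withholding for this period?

Solidarity Surcharge: YTD €188050.00 ≥ cap €170600.00 → €0.00

€0.00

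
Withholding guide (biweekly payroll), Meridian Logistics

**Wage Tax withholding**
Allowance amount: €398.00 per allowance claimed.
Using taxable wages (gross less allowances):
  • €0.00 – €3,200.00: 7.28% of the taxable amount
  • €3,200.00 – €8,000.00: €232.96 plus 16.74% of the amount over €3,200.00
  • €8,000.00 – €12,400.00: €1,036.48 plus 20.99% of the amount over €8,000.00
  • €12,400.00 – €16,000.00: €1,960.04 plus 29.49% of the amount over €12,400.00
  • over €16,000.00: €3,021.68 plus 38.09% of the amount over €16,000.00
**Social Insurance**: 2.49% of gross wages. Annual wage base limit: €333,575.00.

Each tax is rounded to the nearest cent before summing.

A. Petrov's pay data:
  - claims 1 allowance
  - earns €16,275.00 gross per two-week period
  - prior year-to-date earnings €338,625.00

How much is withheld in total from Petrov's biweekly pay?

Wage Tax: taxable = €16,275.00 − 1×€398.00 = €15,877.00
  €1,960.04 + 29.49% × (€15,877.00 − €12,400.00) = €1,960.04 + 29.49% × €3,477.00 = €2,985.41
Social Insurance: YTD €338,625.00 ≥ cap €333,575.00 → €0.00
Total: €2,985.41 + €0.00 = €2,985.41

€2,985.41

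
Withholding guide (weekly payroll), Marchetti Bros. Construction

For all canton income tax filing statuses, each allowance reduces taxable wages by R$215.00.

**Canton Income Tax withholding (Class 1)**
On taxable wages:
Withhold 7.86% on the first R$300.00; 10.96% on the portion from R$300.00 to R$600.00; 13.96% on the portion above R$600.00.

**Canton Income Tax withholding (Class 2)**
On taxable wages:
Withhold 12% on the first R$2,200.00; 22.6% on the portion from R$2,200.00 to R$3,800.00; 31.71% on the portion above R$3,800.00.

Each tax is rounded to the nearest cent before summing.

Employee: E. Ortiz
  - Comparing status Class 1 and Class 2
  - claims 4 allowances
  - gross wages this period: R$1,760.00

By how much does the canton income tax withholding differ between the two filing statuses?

Canton Income Tax (Class 1): taxable = R$1,760.00 − 4×R$215.00 = R$900.00
  R$56.46 + 13.96% × (R$900.00 − R$600.00) = R$56.46 + 13.96% × R$300.00 = R$98.34
Canton Income Tax (Class 2): taxable = R$1,760.00 − 4×R$215.00 = R$900.00
  12% × R$900.00 = R$108.00
Difference: |R$98.34 − R$108.00| = R$9.66 (higher under Class 2)

R$9.66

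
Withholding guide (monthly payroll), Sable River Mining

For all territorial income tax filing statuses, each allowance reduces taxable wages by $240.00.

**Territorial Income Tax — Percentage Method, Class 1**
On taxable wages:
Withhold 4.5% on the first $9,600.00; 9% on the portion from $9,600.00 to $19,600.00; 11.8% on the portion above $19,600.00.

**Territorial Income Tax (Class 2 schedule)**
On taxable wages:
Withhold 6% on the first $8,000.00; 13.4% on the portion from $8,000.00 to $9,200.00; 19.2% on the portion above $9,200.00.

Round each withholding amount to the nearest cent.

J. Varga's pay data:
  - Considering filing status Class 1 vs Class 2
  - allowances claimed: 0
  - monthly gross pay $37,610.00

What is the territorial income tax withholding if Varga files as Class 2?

$6,095.52

Territorial Income Tax (Class 2): taxable = $37,610.00
  $640.80 + 19.2% × ($37,610.00 − $9,200.00) = $640.80 + 19.2% × $28,410.00 = $6,095.52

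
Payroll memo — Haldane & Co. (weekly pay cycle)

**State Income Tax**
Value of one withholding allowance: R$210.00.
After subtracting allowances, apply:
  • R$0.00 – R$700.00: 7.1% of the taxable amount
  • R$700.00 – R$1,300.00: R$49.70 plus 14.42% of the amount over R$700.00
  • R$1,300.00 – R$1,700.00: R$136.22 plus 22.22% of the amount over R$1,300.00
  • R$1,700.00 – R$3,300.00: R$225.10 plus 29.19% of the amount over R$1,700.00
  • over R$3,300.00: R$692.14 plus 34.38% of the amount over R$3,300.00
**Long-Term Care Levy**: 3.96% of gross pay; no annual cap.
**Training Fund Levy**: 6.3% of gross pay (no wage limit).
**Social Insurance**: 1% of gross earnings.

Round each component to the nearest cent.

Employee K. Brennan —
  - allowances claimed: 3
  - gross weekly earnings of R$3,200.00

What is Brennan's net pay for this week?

R$2,360.63

State Income Tax: taxable = R$3,200.00 − 3×R$210.00 = R$2,570.00
  R$225.10 + 29.19% × (R$2,570.00 − R$1,700.00) = R$225.10 + 29.19% × R$870.00 = R$479.05
Long-Term Care Levy: 3.96% × R$3,200.00 = R$126.72
Training Fund Levy: 6.3% × R$3,200.00 = R$201.60
Social Insurance: 1% × R$3,200.00 = R$32.00
Total withheld: R$479.05 + R$126.72 + R$201.60 + R$32.00 = R$839.37
Net pay: R$3,200.00 − R$839.37 = R$2,360.63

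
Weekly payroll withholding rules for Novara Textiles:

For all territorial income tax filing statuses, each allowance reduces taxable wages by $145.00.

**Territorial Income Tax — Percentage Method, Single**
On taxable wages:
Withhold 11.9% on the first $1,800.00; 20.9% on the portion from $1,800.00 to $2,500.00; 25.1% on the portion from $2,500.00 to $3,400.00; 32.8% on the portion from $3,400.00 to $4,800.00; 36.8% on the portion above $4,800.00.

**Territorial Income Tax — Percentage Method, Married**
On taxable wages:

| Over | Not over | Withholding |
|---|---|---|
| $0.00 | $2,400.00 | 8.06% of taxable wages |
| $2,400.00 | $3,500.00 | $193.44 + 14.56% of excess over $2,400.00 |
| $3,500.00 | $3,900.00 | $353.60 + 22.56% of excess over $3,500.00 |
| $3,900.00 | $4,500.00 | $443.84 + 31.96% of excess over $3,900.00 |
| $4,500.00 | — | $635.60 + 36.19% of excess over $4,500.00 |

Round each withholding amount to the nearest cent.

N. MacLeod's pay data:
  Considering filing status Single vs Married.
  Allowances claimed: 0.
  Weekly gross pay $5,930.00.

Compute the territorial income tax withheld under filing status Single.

Territorial Income Tax (Single): taxable = $5,930.00
  $1,045.60 + 36.8% × ($5,930.00 − $4,800.00) = $1,045.60 + 36.8% × $1,130.00 = $1,461.44

$1,461.44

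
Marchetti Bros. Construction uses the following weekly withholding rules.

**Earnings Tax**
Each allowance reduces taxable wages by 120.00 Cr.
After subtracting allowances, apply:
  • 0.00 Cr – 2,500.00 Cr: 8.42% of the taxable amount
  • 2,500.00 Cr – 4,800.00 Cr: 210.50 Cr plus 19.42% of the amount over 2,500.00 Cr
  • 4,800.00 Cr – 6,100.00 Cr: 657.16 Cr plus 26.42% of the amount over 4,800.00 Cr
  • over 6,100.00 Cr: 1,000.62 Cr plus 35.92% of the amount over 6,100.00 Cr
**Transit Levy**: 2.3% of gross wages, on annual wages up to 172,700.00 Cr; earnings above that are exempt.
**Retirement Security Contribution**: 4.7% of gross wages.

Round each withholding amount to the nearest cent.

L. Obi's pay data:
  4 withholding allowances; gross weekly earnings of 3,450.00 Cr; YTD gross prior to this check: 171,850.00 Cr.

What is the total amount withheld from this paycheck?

483.47 Cr

Earnings Tax: taxable = 3,450.00 Cr − 4×120.00 Cr = 2,970.00 Cr
  210.50 Cr + 19.42% × (2,970.00 Cr − 2,500.00 Cr) = 210.50 Cr + 19.42% × 470.00 Cr = 301.77 Cr
Transit Levy: cap 172,700.00 Cr − YTD 171,850.00 Cr = 850.00 Cr subject; 2.3% × 850.00 Cr = 19.55 Cr
Retirement Security Contribution: 4.7% × 3,450.00 Cr = 162.15 Cr
Total: 301.77 Cr + 19.55 Cr + 162.15 Cr = 483.47 Cr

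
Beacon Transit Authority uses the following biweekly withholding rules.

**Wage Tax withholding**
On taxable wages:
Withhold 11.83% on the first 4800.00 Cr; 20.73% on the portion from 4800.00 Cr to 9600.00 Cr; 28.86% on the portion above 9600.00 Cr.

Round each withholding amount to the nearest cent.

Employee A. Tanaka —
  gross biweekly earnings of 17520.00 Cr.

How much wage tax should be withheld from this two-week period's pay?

3848.59 Cr

Wage Tax: taxable = 17520.00 Cr
  1562.88 Cr + 28.86% × (17520.00 Cr − 9600.00 Cr) = 1562.88 Cr + 28.86% × 7920.00 Cr = 3848.59 Cr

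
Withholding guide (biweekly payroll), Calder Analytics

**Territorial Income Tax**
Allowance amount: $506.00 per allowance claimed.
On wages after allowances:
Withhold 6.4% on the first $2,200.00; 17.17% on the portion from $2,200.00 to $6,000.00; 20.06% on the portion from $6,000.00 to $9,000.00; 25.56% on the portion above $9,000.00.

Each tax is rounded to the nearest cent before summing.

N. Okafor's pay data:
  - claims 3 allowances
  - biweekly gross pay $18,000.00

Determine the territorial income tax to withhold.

$3,307.46

Territorial Income Tax: taxable = $18,000.00 − 3×$506.00 = $16,482.00
  $1,395.06 + 25.56% × ($16,482.00 − $9,000.00) = $1,395.06 + 25.56% × $7,482.00 = $3,307.46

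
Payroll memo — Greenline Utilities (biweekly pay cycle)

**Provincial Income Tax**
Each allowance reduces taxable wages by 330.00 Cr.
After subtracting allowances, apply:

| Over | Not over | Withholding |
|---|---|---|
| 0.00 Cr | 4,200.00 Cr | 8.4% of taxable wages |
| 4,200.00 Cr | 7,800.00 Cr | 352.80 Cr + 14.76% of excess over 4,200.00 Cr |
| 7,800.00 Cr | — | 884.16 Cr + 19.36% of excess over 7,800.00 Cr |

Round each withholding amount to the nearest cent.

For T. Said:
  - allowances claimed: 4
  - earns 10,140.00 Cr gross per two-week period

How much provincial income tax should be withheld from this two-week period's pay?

Provincial Income Tax: taxable = 10,140.00 Cr − 4×330.00 Cr = 8,820.00 Cr
  884.16 Cr + 19.36% × (8,820.00 Cr − 7,800.00 Cr) = 884.16 Cr + 19.36% × 1,020.00 Cr = 1,081.63 Cr

1,081.63 Cr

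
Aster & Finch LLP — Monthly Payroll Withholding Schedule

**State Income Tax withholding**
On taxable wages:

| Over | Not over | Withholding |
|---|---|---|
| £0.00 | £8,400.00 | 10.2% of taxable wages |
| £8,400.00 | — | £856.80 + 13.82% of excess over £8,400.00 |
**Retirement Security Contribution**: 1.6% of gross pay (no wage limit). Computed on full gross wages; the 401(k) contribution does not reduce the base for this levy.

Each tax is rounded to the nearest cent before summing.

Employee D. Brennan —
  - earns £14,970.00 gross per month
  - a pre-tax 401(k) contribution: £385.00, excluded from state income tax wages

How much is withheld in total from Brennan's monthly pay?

£1,951.09

State Income Tax: taxable = £14,970.00 − £385.00 = £14,585.00
  £856.80 + 13.82% × (£14,585.00 − £8,400.00) = £856.80 + 13.82% × £6,185.00 = £1,711.57
Retirement Security Contribution: 1.6% × £14,970.00 = £239.52
Total: £1,711.57 + £239.52 = £1,951.09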